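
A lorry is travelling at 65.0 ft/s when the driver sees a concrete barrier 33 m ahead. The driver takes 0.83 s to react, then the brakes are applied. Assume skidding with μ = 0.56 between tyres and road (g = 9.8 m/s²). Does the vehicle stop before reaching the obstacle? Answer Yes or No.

65 ft/s × 0.3048 = 19.8120 m/s.
a = μg = 0.56 × 9.8 = 5.488 m/s².
Reaction distance = 19.8120 × 0.83 = 16.444 m.
Braking distance = v²/(2a) = 392.515 / 10.976 = 35.761 m.
Total stopping distance = 16.444 + 35.761 = 52.205 m, vs 33 m available — it cannot stop in time and overshoots by 52.205 − 33 = 19.205 m.

No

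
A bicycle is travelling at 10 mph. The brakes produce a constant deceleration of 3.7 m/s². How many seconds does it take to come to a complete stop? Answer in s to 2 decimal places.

Braking time ≈ 1.21 s

10 mph × 0.44704 = 4.4704 m/s.
Braking time = v/a = 4.4704 / 3.700 = 1.208 s.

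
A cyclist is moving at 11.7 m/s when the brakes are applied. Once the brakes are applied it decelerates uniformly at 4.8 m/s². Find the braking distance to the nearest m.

Braking distance = v²/(2a) = 11.7000² / (2 × 4.800) = 136.890 / 9.600 = 14.259 m.

Braking distance ≈ 14 m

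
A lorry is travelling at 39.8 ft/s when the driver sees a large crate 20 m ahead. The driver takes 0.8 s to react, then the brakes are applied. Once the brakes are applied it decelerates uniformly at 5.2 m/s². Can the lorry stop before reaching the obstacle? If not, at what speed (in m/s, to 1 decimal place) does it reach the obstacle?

No — it strikes the obstacle at 6.3 m/s

39.8 ft/s × 0.3048 = 12.1310 m/s.
Reaction distance = 12.1310 × 0.8 = 9.705 m.
Braking distance needed to stop: v²/(2a) = 147.161 / 10.400 = 14.150 m, so total needed = 9.705 + 14.150 = 23.855 m > 20 m — it cannot stop.
Distance remaining when braking begins: 20 − 9.705 = 10.295 m.
v² = v₀² − 2a·d = 147.161 − 2 × 5.200 × 10.295 = 40.093 m²/s².
v = √40.093 = 6.332 m/s.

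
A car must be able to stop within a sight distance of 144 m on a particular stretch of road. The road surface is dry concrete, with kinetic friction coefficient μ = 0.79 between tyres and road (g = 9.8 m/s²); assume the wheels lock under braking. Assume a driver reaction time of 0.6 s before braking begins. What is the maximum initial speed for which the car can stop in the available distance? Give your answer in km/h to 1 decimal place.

Maximum speed ≈ 154.1 km/h

a = μg = 0.79 × 9.8 = 7.742 m/s².
Stopping distance: v·t_r + v²/(2a) = 144 with t_r = 0.6 s and a = 7.742 m/s².
So v² + 9.290 v − 2229.70 = 0.
Positive root: v = −a·t_r + √((a·t_r)² + 2a·d) = −4.645 + √(21.576 + 2229.70) = 42.8026 m/s.
42.8026 m/s × 3.6 = 154.089 km/h.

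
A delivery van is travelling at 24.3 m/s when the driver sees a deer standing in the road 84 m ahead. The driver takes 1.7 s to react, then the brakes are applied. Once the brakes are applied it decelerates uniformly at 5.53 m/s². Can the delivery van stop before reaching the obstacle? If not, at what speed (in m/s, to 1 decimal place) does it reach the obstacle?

No — it strikes the obstacle at 10.9 m/s

Reaction distance = 24.3000 × 1.7 = 41.310 m.
Braking distance needed to stop: v²/(2a) = 590.490 / 11.060 = 53.390 m, so total needed = 41.310 + 53.390 = 94.700 m > 84 m — it cannot stop.
Distance remaining when braking begins: 84 − 41.310 = 42.690 m.
v² = v₀² − 2a·d = 590.490 − 2 × 5.530 × 42.690 = 118.339 m²/s².
v = √118.339 = 10.878 m/s.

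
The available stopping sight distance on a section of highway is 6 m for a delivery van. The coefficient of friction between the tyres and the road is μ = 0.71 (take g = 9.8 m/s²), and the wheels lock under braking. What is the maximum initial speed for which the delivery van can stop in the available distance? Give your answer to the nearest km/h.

a = μg = 0.71 × 9.8 = 6.958 m/s².
v²/(2a) = d ⇒ v = √(2 × 6.958 × 6) = √83.50 = 9.1378 m/s.
9.1378 m/s × 3.6 = 32.896 km/h.

Maximum speed ≈ 33 km/h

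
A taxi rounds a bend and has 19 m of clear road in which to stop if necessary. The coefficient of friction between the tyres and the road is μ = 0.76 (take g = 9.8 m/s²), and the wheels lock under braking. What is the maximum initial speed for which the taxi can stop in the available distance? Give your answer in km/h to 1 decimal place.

a = μg = 0.76 × 9.8 = 7.448 m/s².
v²/(2a) = d ⇒ v = √(2 × 7.448 × 19) = √283.02 = 16.8232 m/s.
16.8232 m/s × 3.6 = 60.564 km/h.

Maximum speed ≈ 60.6 km/h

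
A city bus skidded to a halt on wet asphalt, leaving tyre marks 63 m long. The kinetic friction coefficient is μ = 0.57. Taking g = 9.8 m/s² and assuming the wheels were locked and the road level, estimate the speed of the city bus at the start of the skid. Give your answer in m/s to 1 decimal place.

Initial speed ≈ 26.5 m/s

Deceleration a = μg = 0.57 × 9.8 = 5.586 m/s².
v = √(2a·d) = √(2 × 5.586 × 63) = √703.836 = 26.5299 m/s.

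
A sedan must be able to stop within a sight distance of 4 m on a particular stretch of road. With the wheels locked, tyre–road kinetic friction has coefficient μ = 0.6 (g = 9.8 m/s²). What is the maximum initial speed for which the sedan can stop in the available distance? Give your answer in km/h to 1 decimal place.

a = μg = 0.6 × 9.8 = 5.880 m/s².
v²/(2a) = d ⇒ v = √(2 × 5.880 × 4) = √47.04 = 6.8586 m/s.
6.8586 m/s × 3.6 = 24.691 km/h.

Maximum speed ≈ 24.7 km/h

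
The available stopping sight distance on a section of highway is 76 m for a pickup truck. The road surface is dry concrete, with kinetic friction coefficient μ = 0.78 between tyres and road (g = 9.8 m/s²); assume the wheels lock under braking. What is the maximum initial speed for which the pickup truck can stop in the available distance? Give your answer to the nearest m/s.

Maximum speed ≈ 34 m/s

a = μg = 0.78 × 9.8 = 7.644 m/s².
v²/(2a) = d ⇒ v = √(2 × 7.644 × 76) = √1161.89 = 34.0865 m/s.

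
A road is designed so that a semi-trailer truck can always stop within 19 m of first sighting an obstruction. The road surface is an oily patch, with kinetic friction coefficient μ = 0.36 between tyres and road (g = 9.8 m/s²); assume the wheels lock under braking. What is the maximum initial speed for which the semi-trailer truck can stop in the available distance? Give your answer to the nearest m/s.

Maximum speed ≈ 12 m/s

a = μg = 0.36 × 9.8 = 3.528 m/s².
v²/(2a) = d ⇒ v = √(2 × 3.528 × 19) = √134.06 = 11.5784 m/s.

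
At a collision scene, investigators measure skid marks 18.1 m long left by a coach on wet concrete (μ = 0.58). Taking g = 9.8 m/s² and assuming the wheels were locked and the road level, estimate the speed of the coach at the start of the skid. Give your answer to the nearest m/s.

Deceleration a = μg = 0.58 × 9.8 = 5.684 m/s².
v = √(2a·d) = √(2 × 5.684 × 18.1) = √205.761 = 14.3444 m/s.

Initial speed ≈ 14 m/s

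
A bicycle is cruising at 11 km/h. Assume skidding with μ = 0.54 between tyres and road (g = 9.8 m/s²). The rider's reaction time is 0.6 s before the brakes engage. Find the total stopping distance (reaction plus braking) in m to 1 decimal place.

Total stopping distance ≈ 2.7 m

11 km/h ÷ 3.6 = 3.0556 m/s.
a = μg = 0.54 × 9.8 = 5.292 m/s².
Reaction distance = v·t_r = 3.0556 × 0.6 = 1.833 m.
Braking distance = v²/(2a) = 3.0556² / (2 × 5.292) = 9.337 / 10.584 = 0.882 m.
Total = 1.833 + 0.882 = 2.715 m.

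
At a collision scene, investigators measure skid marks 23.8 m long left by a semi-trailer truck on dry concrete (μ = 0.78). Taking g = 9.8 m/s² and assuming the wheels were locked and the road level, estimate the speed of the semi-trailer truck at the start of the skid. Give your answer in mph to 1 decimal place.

Deceleration a = μg = 0.78 × 9.8 = 7.644 m/s².
v = √(2a·d) = √(2 × 7.644 × 23.8) = √363.854 = 19.0750 m/s.
= 19.0750 ÷ 0.44704 = 42.670 mph.

Initial speed ≈ 42.7 mph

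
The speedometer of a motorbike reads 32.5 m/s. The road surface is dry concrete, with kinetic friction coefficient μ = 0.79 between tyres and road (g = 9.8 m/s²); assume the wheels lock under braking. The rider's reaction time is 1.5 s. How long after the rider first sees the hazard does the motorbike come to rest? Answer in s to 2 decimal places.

a = μg = 0.79 × 9.8 = 7.742 m/s².
Braking time = v/a = 32.5000 / 7.742 = 4.198 s.
Total = 1.5 + 4.198 = 5.698 s.

Total time ≈ 5.70 s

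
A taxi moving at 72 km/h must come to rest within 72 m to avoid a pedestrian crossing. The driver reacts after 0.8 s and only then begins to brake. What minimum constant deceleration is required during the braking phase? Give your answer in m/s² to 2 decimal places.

72 km/h ÷ 3.6 = 20.0000 m/s.
Distance covered during reaction = 20.0000 × 0.8 = 16.000 m.
Distance available for braking: 72 − 16.000 = 56.000 m.
v² = 2a·d ⇒ a = v²/(2d) = 20.0000² / (2 × 56.000) = 400.000 / 112.000 = 3.5714 m/s².

Required deceleration ≈ 3.57 m/s²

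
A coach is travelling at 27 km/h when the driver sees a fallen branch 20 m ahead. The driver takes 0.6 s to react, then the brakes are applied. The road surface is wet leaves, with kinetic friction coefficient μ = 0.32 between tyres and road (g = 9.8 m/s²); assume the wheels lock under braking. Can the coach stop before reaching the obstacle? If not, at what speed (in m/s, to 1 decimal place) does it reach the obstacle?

27 km/h ÷ 3.6 = 7.5000 m/s.
a = μg = 0.32 × 9.8 = 3.136 m/s².
Reaction distance = 7.5000 × 0.6 = 4.500 m.
Braking distance = v²/(2a) = 56.250 / 6.272 = 8.968 m.
Total stopping distance = 4.500 + 8.968 = 13.468 m, vs 20 m available — it stops with 20 − 13.468 = 6.532 m to spare.

Yes — it stops about 6.5 m short of the obstacle, so it never reaches it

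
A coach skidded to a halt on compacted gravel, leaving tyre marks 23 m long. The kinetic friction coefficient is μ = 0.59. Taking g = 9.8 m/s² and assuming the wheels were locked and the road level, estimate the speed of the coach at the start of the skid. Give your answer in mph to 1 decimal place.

Deceleration a = μg = 0.59 × 9.8 = 5.782 m/s².
v = √(2a·d) = √(2 × 5.782 × 23) = √265.972 = 16.3086 m/s.
= 16.3086 ÷ 0.44704 = 36.481 mph.

Initial speed ≈ 36.5 mph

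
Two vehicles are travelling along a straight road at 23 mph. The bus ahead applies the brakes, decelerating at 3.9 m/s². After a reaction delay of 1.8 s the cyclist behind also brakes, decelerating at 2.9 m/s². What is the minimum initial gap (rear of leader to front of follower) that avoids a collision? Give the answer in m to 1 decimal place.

23 mph × 0.44704 = 10.2819 m/s.
Leader travels v²/(2a_L) = 105.717 / 7.800 = 13.553 m before stopping.
Follower covers v·t_r = 10.2819 × 1.8 = 18.507 m while reacting, then v²/(2a_F) = 105.717 / 5.800 = 18.227 m while braking, for a total of 18.507 + 18.227 = 36.734 m.
Since a_F ≤ a_L and the follower starts braking later, the follower is never slower than the leader, so the closest approach is when both have stopped.
Minimum gap = 36.734 − 13.553 = 23.181 m.

Minimum gap ≈ 23.2 m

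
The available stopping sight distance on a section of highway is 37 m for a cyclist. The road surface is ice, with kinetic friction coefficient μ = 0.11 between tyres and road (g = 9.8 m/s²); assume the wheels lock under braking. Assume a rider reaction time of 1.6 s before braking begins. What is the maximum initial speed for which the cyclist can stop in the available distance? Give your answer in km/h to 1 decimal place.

a = μg = 0.11 × 9.8 = 1.078 m/s².
Stopping distance: v·t_r + v²/(2a) = 37 with t_r = 1.6 s and a = 1.078 m/s².
So v² + 3.450 v − 79.77 = 0.
Positive root: v = −a·t_r + √((a·t_r)² + 2a·d) = −1.725 + √(2.976 + 79.77) = 7.3715 m/s.
7.3715 m/s × 3.6 = 26.537 km/h.

Maximum speed ≈ 26.5 km/h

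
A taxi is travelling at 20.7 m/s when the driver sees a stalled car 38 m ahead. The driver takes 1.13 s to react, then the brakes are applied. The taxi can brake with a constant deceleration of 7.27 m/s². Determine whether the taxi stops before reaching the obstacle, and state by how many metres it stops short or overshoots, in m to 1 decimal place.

No — it overshoots by 14.9 m

Reaction distance = 20.7000 × 1.13 = 23.391 m.
Braking distance = v²/(2a) = 428.490 / 14.540 = 29.470 m.
Total stopping distance = 23.391 + 29.470 = 52.861 m, vs 38 m available — it cannot stop in time and overshoots by 52.861 − 38 = 14.861 m.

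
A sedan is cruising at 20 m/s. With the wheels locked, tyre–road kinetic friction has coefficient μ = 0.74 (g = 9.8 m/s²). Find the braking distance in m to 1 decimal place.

Braking distance ≈ 27.6 m

a = μg = 0.74 × 9.8 = 7.252 m/s².
Braking distance = v²/(2a) = 20.0000² / (2 × 7.252) = 400.000 / 14.504 = 27.579 m.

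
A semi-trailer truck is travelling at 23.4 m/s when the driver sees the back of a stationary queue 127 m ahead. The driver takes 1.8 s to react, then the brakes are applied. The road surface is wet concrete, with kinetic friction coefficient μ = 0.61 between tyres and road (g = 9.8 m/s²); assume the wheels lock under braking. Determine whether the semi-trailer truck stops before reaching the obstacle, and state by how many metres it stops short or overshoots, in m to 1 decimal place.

Yes — it stops 39.1 m short of the obstacle

a = μg = 0.61 × 9.8 = 5.978 m/s².
Reaction distance = 23.4000 × 1.8 = 42.120 m.
Braking distance = v²/(2a) = 547.560 / 11.956 = 45.798 m.
Total stopping distance = 42.120 + 45.798 = 87.918 m, vs 127 m available — it stops with 127 − 87.918 = 39.082 m to spare.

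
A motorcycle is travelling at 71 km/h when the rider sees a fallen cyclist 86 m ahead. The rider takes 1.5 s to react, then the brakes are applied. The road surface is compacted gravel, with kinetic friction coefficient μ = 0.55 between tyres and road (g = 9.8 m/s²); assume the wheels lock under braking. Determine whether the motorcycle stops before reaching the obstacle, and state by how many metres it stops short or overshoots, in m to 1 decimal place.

71 km/h ÷ 3.6 = 19.7222 m/s.
a = μg = 0.55 × 9.8 = 5.390 m/s².
Reaction distance = 19.7222 × 1.5 = 29.583 m.
Braking distance = v²/(2a) = 388.965 / 10.780 = 36.082 m.
Total stopping distance = 29.583 + 36.082 = 65.665 m, vs 86 m available — it stops with 86 − 65.665 = 20.335 m to spare.

Yes — it stops 20.3 m short of the obstacle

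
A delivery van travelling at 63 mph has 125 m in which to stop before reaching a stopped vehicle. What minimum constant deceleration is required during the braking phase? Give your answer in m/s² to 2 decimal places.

Required deceleration ≈ 3.17 m/s²

63 mph × 0.44704 = 28.1635 m/s.
v² = 2a·d ⇒ a = v²/(2d) = 28.1635² / (2 × 125.000) = 793.183 / 250.000 = 3.1727 m/s².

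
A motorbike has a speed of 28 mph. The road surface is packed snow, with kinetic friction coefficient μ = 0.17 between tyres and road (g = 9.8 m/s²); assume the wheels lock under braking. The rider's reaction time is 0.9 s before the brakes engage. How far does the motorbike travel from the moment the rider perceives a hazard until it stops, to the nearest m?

28 mph × 0.44704 = 12.5171 m/s.
a = μg = 0.17 × 9.8 = 1.666 m/s².
Reaction distance = v·t_r = 12.5171 × 0.9 = 11.265 m.
Braking distance = v²/(2a) = 12.5171² / (2 × 1.666) = 156.678 / 3.332 = 47.022 m.
Total = 11.265 + 47.022 = 58.287 m.

Total stopping distance ≈ 58 m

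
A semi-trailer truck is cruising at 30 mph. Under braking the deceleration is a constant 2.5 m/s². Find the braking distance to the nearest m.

30 mph × 0.44704 = 13.4112 m/s.
Braking distance = v²/(2a) = 13.4112² / (2 × 2.500) = 179.860 / 5.000 = 35.972 m.

Braking distance ≈ 36 m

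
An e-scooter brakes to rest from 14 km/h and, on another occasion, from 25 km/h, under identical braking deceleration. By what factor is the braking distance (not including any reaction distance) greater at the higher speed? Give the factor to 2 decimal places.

Braking distance d = v²/(2a), so with a fixed, d ∝ v².
Factor = (25/14)² = 1.7857² = 3.1887.

Factor ≈ 3.19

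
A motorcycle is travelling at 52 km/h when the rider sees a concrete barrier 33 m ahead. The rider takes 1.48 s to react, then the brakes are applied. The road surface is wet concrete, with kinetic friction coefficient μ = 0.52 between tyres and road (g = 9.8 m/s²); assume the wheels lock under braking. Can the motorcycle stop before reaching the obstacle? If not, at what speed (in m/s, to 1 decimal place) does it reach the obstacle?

52 km/h ÷ 3.6 = 14.4444 m/s.
a = μg = 0.52 × 9.8 = 5.096 m/s².
Reaction distance = 14.4444 × 1.48 = 21.378 m.
Braking distance needed to stop: v²/(2a) = 208.641 / 10.192 = 20.471 m, so total needed = 21.378 + 20.471 = 41.849 m > 33 m — it cannot stop.
Distance remaining when braking begins: 33 − 21.378 = 11.622 m.
v² = v₀² − 2a·d = 208.641 − 2 × 5.096 × 11.622 = 90.190 m²/s².
v = √90.190 = 9.497 m/s.

No — it strikes the obstacle at 9.5 m/s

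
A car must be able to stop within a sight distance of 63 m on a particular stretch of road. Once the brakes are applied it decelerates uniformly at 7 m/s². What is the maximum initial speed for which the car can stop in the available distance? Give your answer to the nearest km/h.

Maximum speed ≈ 107 km/h

v²/(2a) = d ⇒ v = √(2 × 7.000 × 63) = √882.00 = 29.6985 m/s.
29.6985 m/s × 3.6 = 106.915 km/h.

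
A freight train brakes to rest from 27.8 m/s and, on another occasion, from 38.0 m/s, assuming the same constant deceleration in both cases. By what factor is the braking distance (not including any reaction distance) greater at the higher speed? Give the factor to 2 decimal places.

Braking distance d = v²/(2a), so with a fixed, d ∝ v².
Factor = (38.0/27.8)² = 1.3669² = 1.8684.

Factor ≈ 1.87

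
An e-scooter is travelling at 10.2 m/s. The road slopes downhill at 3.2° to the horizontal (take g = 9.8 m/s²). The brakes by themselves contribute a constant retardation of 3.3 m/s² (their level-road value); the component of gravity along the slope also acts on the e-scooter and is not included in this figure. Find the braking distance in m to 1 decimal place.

Braking distance ≈ 18.9 m

Gravity along the downhill slope reduces the braking deceleration: a_eff = 3.300 − 9.8·sin 3.2° = 3.300 − 0.547 = 2.753 m/s².
Braking distance = v²/(2a) = 10.2000² / (2 × 2.753) = 104.040 / 5.506 = 18.896 m.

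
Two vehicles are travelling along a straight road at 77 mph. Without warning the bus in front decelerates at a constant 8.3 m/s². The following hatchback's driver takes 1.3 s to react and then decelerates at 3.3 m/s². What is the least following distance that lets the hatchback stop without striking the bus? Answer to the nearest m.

77 mph × 0.44704 = 34.4221 m/s.
Leader travels v²/(2a_L) = 1184.881 / 16.600 = 71.378 m before stopping.
Follower covers v·t_r = 34.4221 × 1.3 = 44.749 m while reacting, then v²/(2a_F) = 1184.881 / 6.600 = 179.527 m while braking, for a total of 44.749 + 179.527 = 224.276 m.
Since a_F ≤ a_L and the follower starts braking later, the follower is never slower than the leader, so the closest approach is when both have stopped.
Minimum gap = 224.276 − 71.378 = 152.898 m.

Minimum gap ≈ 153 m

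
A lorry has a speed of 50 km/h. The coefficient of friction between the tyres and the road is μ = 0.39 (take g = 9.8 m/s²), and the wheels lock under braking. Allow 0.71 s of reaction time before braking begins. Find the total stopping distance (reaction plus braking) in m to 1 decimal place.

Total stopping distance ≈ 35.1 m

50 km/h ÷ 3.6 = 13.8889 m/s.
a = μg = 0.39 × 9.8 = 3.822 m/s².
Reaction distance = v·t_r = 13.8889 × 0.71 = 9.861 m.
Braking distance = v²/(2a) = 13.8889² / (2 × 3.822) = 192.902 / 7.644 = 25.236 m.
Total = 9.861 + 25.236 = 35.097 m.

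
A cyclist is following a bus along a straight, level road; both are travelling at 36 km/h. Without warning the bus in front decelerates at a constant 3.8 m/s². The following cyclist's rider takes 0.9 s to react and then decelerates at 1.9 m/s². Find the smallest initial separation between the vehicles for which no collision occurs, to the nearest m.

36 km/h ÷ 3.6 = 10.0000 m/s.
Leader travels v²/(2a_L) = 100.000 / 7.600 = 13.158 m before stopping.
Follower covers v·t_r = 10.0000 × 0.9 = 9.000 m while reacting, then v²/(2a_F) = 100.000 / 3.800 = 26.316 m while braking, for a total of 9.000 + 26.316 = 35.316 m.
Since a_F ≤ a_L and the follower starts braking later, the follower is never slower than the leader, so the closest approach is when both have stopped.
Minimum gap = 35.316 − 13.158 = 22.158 m.

Minimum gap ≈ 22 m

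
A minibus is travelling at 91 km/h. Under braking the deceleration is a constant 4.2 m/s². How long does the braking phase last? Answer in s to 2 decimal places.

91 km/h ÷ 3.6 = 25.2778 m/s.
Braking time = v/a = 25.2778 / 4.200 = 6.019 s.

Braking time ≈ 6.02 s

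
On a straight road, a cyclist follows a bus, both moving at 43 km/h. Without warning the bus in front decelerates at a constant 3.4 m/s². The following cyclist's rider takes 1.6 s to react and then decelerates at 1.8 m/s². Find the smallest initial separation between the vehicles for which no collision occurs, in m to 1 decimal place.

43 km/h ÷ 3.6 = 11.9444 m/s.
Leader travels v²/(2a_L) = 142.669 / 6.800 = 20.981 m before stopping.
Follower covers v·t_r = 11.9444 × 1.6 = 19.111 m while reacting, then v²/(2a_F) = 142.669 / 3.600 = 39.630 m while braking, for a total of 19.111 + 39.630 = 58.741 m.
Since a_F ≤ a_L and the follower starts braking later, the follower is never slower than the leader, so the closest approach is when both have stopped.
Minimum gap = 58.741 − 20.981 = 37.760 m.

Minimum gap ≈ 37.8 m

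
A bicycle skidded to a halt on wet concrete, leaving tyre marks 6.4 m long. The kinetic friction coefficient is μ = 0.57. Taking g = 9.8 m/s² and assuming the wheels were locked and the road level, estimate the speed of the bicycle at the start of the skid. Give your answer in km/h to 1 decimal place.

Initial speed ≈ 30.4 km/h

Deceleration a = μg = 0.57 × 9.8 = 5.586 m/s².
v = √(2a·d) = √(2 × 5.586 × 6.4) = √71.501 = 8.4558 m/s.
= 8.4558 × 3.6 = 30.441 km/h.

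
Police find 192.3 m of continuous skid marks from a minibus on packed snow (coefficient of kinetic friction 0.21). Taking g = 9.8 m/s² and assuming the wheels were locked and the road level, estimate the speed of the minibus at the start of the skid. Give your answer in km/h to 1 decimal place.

Initial speed ≈ 101.3 km/h

Deceleration a = μg = 0.21 × 9.8 = 2.058 m/s².
v = √(2a·d) = √(2 × 2.058 × 192.3) = √791.507 = 28.1337 m/s.
= 28.1337 × 3.6 = 101.281 km/h.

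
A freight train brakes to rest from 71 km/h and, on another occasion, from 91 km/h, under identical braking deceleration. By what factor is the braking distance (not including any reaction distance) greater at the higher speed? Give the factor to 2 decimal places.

Factor ≈ 1.64

Braking distance d = v²/(2a), so with a fixed, d ∝ v².
Factor = (91/71)² = 1.2817² = 1.6428.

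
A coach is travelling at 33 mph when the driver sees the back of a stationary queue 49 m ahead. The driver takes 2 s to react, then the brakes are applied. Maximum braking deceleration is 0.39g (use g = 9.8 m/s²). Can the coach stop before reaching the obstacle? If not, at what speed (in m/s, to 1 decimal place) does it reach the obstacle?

33 mph × 0.44704 = 14.7523 m/s.
a = 0.39 × 9.8 = 3.822 m/s².
Reaction distance = 14.7523 × 2 = 29.505 m.
Braking distance needed to stop: v²/(2a) = 217.630 / 7.644 = 28.471 m, so total needed = 29.505 + 28.471 = 57.976 m > 49 m — it cannot stop.
Distance remaining when braking begins: 49 − 29.505 = 19.495 m.
v² = v₀² − 2a·d = 217.630 − 2 × 3.822 × 19.495 = 68.610 m²/s².
v = √68.610 = 8.283 m/s.

No — it strikes the obstacle at 8.3 m/s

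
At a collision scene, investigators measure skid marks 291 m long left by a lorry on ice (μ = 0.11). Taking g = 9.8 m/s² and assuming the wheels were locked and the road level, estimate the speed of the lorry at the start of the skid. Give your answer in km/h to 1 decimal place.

Deceleration a = μg = 0.11 × 9.8 = 1.078 m/s².
v = √(2a·d) = √(2 × 1.078 × 291) = √627.396 = 25.0479 m/s.
= 25.0479 × 3.6 = 90.172 km/h.

Initial speed ≈ 90.2 km/h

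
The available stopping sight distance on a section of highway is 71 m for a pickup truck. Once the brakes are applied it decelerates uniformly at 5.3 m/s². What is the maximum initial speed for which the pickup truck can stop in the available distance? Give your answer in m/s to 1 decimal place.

v²/(2a) = d ⇒ v = √(2 × 5.300 × 71) = √752.60 = 27.4336 m/s.

Maximum speed ≈ 27.4 m/s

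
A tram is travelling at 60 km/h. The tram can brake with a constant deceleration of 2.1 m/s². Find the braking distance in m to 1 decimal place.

60 km/h ÷ 3.6 = 16.6667 m/s.
Braking distance = v²/(2a) = 16.6667² / (2 × 2.100) = 277.779 / 4.200 = 66.138 m.

Braking distance ≈ 66.1 m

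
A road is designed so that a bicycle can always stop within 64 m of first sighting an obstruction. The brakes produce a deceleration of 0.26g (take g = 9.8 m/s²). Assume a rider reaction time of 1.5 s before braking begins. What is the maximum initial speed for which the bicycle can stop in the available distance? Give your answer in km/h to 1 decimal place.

Maximum speed ≈ 52.7 km/h

a = 0.26 × 9.8 = 2.548 m/s².
Stopping distance: v·t_r + v²/(2a) = 64 with t_r = 1.5 s and a = 2.548 m/s².
So v² + 7.644 v − 326.14 = 0.
Positive root: v = −a·t_r + √((a·t_r)² + 2a·d) = −3.822 + √(14.608 + 326.14) = 14.6374 m/s.
14.6374 m/s × 3.6 = 52.695 km/h.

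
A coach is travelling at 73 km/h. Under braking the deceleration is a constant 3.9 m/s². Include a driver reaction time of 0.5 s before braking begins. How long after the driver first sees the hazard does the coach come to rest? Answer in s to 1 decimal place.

73 km/h ÷ 3.6 = 20.2778 m/s.
Braking time = v/a = 20.2778 / 3.900 = 5.199 s.
Total = 0.5 + 5.199 = 5.699 s.

Total time ≈ 5.7 s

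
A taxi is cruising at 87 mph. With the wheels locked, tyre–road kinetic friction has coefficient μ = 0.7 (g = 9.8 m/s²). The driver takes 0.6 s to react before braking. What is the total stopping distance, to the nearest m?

87 mph × 0.44704 = 38.8925 m/s.
a = μg = 0.7 × 9.8 = 6.860 m/s².
Reaction distance = v·t_r = 38.8925 × 0.6 = 23.335 m.
Braking distance = v²/(2a) = 38.8925² / (2 × 6.860) = 1512.627 / 13.720 = 110.250 m.
Total = 23.335 + 110.250 = 133.585 m.

Total stopping distance ≈ 134 m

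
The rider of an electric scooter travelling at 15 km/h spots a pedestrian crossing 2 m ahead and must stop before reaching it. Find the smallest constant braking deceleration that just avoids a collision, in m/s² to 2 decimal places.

Required deceleration ≈ 4.34 m/s²

15 km/h ÷ 3.6 = 4.1667 m/s.
v² = 2a·d ⇒ a = v²/(2d) = 4.1667² / (2 × 2.000) = 17.361 / 4.000 = 4.3403 m/s².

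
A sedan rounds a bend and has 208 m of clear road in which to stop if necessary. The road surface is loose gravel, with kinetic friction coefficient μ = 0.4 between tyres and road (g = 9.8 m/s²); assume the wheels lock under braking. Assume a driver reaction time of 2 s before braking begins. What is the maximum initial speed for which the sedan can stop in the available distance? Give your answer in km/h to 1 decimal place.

a = μg = 0.4 × 9.8 = 3.920 m/s².
Stopping distance: v·t_r + v²/(2a) = 208 with t_r = 2 s and a = 3.920 m/s².
So v² + 15.680 v − 1630.72 = 0.
Positive root: v = −a·t_r + √((a·t_r)² + 2a·d) = −7.840 + √(61.466 + 1630.72) = 33.2962 m/s.
33.2962 m/s × 3.6 = 119.866 km/h.

Maximum speed ≈ 119.9 km/h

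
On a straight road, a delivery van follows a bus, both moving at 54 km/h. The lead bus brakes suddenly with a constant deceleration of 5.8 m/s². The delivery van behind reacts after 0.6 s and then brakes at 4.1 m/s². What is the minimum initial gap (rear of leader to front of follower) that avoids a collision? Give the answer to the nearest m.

Minimum gap ≈ 17 m

54 km/h ÷ 3.6 = 15.0000 m/s.
Leader travels v²/(2a_L) = 225.000 / 11.600 = 19.397 m before stopping.
Follower covers v·t_r = 15.0000 × 0.6 = 9.000 m while reacting, then v²/(2a_F) = 225.000 / 8.200 = 27.439 m while braking, for a total of 9.000 + 27.439 = 36.439 m.
Since a_F ≤ a_L and the follower starts braking later, the follower is never slower than the leader, so the closest approach is when both have stopped.
Minimum gap = 36.439 − 19.397 = 17.042 m.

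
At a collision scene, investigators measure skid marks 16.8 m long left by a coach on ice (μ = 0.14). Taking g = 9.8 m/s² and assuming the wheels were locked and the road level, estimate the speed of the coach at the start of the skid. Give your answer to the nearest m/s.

Deceleration a = μg = 0.14 × 9.8 = 1.372 m/s².
v = √(2a·d) = √(2 × 1.372 × 16.8) = √46.099 = 6.7896 m/s.

Initial speed ≈ 7 m/s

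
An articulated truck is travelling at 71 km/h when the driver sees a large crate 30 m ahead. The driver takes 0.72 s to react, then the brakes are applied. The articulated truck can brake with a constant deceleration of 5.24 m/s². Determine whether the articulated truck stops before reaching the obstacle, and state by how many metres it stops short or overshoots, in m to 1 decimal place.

No — it overshoots by 21.3 m

71 km/h ÷ 3.6 = 19.7222 m/s.
Reaction distance = 19.7222 × 0.72 = 14.200 m.
Braking distance = v²/(2a) = 388.965 / 10.480 = 37.115 m.
Total stopping distance = 14.200 + 37.115 = 51.315 m, vs 30 m available — it cannot stop in time and overshoots by 51.315 − 30 = 21.315 m.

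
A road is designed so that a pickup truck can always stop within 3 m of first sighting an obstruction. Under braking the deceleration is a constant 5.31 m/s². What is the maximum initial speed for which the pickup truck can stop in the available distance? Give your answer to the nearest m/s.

v²/(2a) = d ⇒ v = √(2 × 5.310 × 3) = √31.86 = 5.6445 m/s.

Maximum speed ≈ 6 m/s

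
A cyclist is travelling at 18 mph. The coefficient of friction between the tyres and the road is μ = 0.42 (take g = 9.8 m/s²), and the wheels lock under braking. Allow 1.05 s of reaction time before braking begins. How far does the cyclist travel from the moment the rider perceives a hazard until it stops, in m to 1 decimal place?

18 mph × 0.44704 = 8.0467 m/s.
a = μg = 0.42 × 9.8 = 4.116 m/s².
Reaction distance = v·t_r = 8.0467 × 1.05 = 8.449 m.
Braking distance = v²/(2a) = 8.0467² / (2 × 4.116) = 64.749 / 8.232 = 7.866 m.
Total = 8.449 + 7.866 = 16.315 m.

Total stopping distance ≈ 16.3 m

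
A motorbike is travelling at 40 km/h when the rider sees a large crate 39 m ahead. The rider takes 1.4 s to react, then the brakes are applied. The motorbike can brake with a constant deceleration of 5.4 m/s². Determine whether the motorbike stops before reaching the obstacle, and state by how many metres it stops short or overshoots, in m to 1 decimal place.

40 km/h ÷ 3.6 = 11.1111 m/s.
Reaction distance = 11.1111 × 1.4 = 15.556 m.
Braking distance = v²/(2a) = 123.457 / 10.800 = 11.431 m.
Total stopping distance = 15.556 + 11.431 = 26.987 m, vs 39 m available — it stops with 39 − 26.987 = 12.013 m to spare.

Yes — it stops 12.0 m short of the obstacle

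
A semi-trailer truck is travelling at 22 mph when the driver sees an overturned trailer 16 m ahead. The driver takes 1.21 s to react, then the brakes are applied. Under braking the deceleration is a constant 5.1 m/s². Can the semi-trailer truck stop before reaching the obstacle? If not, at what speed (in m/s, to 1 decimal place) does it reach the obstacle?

22 mph × 0.44704 = 9.8349 m/s.
Reaction distance = 9.8349 × 1.21 = 11.900 m.
Braking distance needed to stop: v²/(2a) = 96.725 / 10.200 = 9.483 m, so total needed = 11.900 + 9.483 = 21.383 m > 16 m — it cannot stop.
Distance remaining when braking begins: 16 − 11.900 = 4.100 m.
v² = v₀² − 2a·d = 96.725 − 2 × 5.100 × 4.100 = 54.905 m²/s².
v = √54.905 = 7.410 m/s.

No — it strikes the obstacle at 7.4 m/s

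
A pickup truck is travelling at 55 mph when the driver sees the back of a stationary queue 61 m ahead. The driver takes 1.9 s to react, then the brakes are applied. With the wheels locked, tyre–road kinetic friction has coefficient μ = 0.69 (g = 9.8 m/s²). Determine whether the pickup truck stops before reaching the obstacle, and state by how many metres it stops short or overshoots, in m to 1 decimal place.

55 mph × 0.44704 = 24.5872 m/s.
a = μg = 0.69 × 9.8 = 6.762 m/s².
Reaction distance = 24.5872 × 1.9 = 46.716 m.
Braking distance = v²/(2a) = 604.530 / 13.524 = 44.701 m.
Total stopping distance = 46.716 + 44.701 = 91.417 m, vs 61 m available — it cannot stop in time and overshoots by 91.417 − 61 = 30.417 m.

No — it overshoots by 30.4 m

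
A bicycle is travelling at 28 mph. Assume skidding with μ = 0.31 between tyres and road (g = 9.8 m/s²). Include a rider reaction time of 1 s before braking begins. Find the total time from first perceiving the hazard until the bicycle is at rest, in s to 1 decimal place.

28 mph × 0.44704 = 12.5171 m/s.
a = μg = 0.31 × 9.8 = 3.038 m/s².
Braking time = v/a = 12.5171 / 3.038 = 4.120 s.
Total = 1 + 4.120 = 5.120 s.

Total time ≈ 5.1 s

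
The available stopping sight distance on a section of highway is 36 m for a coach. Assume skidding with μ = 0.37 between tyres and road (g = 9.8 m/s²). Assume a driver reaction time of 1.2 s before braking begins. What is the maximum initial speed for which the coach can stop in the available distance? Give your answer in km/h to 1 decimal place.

Maximum speed ≈ 44.6 km/h

a = μg = 0.37 × 9.8 = 3.626 m/s².
Stopping distance: v·t_r + v²/(2a) = 36 with t_r = 1.2 s and a = 3.626 m/s².
So v² + 8.702 v − 261.07 = 0.
Positive root: v = −a·t_r + √((a·t_r)² + 2a·d) = −4.351 + √(18.931 + 261.07) = 12.3822 m/s.
12.3822 m/s × 3.6 = 44.576 km/h.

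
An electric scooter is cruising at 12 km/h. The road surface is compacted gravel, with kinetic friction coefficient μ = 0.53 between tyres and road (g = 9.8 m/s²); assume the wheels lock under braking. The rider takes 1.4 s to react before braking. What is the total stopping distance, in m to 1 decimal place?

Total stopping distance ≈ 5.7 m

12 km/h ÷ 3.6 = 3.3333 m/s.
a = μg = 0.53 × 9.8 = 5.194 m/s².
Reaction distance = v·t_r = 3.3333 × 1.4 = 4.667 m.
Braking distance = v²/(2a) = 3.3333² / (2 × 5.194) = 11.111 / 10.388 = 1.070 m.
Total = 4.667 + 1.070 = 5.737 m.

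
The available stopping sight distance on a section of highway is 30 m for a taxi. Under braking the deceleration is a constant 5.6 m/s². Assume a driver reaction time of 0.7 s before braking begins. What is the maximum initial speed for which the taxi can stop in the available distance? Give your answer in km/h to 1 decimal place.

Stopping distance: v·t_r + v²/(2a) = 30 with t_r = 0.7 s and a = 5.600 m/s².
So v² + 7.840 v − 336.00 = 0.
Positive root: v = −a·t_r + √((a·t_r)² + 2a·d) = −3.920 + √(15.366 + 336.00) = 14.8248 m/s.
14.8248 m/s × 3.6 = 53.369 km/h.

Maximum speed ≈ 53.4 km/h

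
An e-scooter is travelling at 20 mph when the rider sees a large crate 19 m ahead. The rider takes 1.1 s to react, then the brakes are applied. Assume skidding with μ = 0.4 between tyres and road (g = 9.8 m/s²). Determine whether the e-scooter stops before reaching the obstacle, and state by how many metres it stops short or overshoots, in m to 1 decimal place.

No — it overshoots by 1.0 m

20 mph × 0.44704 = 8.9408 m/s.
a = μg = 0.4 × 9.8 = 3.920 m/s².
Reaction distance = 8.9408 × 1.1 = 9.835 m.
Braking distance = v²/(2a) = 79.938 / 7.840 = 10.196 m.
Total stopping distance = 9.835 + 10.196 = 20.031 m, vs 19 m available — it cannot stop in time and overshoots by 20.031 − 19 = 1.031 m.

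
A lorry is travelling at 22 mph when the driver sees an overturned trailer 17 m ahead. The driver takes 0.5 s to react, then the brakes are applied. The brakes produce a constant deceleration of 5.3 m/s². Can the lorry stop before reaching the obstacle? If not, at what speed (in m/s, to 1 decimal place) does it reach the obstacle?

Yes — it stops about 3.0 m short of the obstacle, so it never reaches it

22 mph × 0.44704 = 9.8349 m/s.
Reaction distance = 9.8349 × 0.5 = 4.917 m.
Braking distance = v²/(2a) = 96.725 / 10.600 = 9.125 m.
Total stopping distance = 4.917 + 9.125 = 14.042 m, vs 17 m available — it stops with 17 − 14.042 = 2.958 m to spare.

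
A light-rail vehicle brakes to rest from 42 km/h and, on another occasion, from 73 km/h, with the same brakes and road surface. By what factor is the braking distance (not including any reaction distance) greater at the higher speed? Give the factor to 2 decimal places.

Factor ≈ 3.02

Braking distance d = v²/(2a), so with a fixed, d ∝ v².
Factor = (73/42)² = 1.7381² = 3.0210.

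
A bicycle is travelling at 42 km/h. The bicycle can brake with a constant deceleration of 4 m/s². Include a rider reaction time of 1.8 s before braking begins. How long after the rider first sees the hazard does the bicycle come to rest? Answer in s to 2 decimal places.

Total time ≈ 4.72 s

42 km/h ÷ 3.6 = 11.6667 m/s.
Braking time = v/a = 11.6667 / 4.000 = 2.917 s.
Total = 1.8 + 2.917 = 4.717 s.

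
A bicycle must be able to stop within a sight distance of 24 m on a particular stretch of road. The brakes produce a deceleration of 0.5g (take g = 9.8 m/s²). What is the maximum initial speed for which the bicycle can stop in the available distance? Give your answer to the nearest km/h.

a = 0.5 × 9.8 = 4.900 m/s².
v²/(2a) = d ⇒ v = √(2 × 4.900 × 24) = √235.20 = 15.3362 m/s.
15.3362 m/s × 3.6 = 55.210 km/h.

Maximum speed ≈ 55 km/h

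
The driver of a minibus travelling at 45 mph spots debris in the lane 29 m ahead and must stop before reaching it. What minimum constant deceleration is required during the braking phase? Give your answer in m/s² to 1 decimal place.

Required deceleration ≈ 7.0 m/s²

45 mph × 0.44704 = 20.1168 m/s.
v² = 2a·d ⇒ a = v²/(2d) = 20.1168² / (2 × 29.000) = 404.686 / 58.000 = 6.9773 m/s².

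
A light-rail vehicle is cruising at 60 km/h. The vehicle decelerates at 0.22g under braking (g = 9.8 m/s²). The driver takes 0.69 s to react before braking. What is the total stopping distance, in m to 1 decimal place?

60 km/h ÷ 3.6 = 16.6667 m/s.
a = 0.22 × 9.8 = 2.156 m/s².
Reaction distance = v·t_r = 16.6667 × 0.69 = 11.500 m.
Braking distance = v²/(2a) = 16.6667² / (2 × 2.156) = 277.779 / 4.312 = 64.420 m.
Total = 11.500 + 64.420 = 75.920 m.

Total stopping distance ≈ 75.9 m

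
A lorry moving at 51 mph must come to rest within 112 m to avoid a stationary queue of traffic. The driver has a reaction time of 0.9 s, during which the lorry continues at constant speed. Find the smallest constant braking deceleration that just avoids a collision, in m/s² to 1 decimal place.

51 mph × 0.44704 = 22.7990 m/s.
Distance covered during reaction = 22.7990 × 0.9 = 20.519 m.
Distance available for braking: 112 − 20.519 = 91.481 m.
v² = 2a·d ⇒ a = v²/(2d) = 22.7990² / (2 × 91.481) = 519.794 / 182.962 = 2.8410 m/s².

Required deceleration ≈ 2.8 m/s²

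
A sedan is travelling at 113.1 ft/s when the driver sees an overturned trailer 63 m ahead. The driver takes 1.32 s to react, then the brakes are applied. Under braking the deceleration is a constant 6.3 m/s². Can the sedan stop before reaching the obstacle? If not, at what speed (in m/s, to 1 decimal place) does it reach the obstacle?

113.1 ft/s × 0.3048 = 34.4729 m/s.
Reaction distance = 34.4729 × 1.32 = 45.504 m.
Braking distance needed to stop: v²/(2a) = 1188.381 / 12.600 = 94.316 m, so total needed = 45.504 + 94.316 = 139.820 m > 63 m — it cannot stop.
Distance remaining when braking begins: 63 − 45.504 = 17.496 m.
v² = v₀² − 2a·d = 1188.381 − 2 × 6.300 × 17.496 = 967.931 m²/s².
v = √967.931 = 31.112 m/s.

No — it strikes the obstacle at 31.1 m/s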